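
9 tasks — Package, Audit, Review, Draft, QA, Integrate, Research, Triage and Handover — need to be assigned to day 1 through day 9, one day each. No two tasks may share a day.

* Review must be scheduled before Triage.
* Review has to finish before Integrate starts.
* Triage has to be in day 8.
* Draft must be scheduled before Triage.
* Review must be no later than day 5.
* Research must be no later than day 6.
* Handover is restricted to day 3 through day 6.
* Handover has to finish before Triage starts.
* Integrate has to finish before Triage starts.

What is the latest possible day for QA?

day 9

QA at day 9 is achievable: Review in day 1; QA in day 9; Integrate in day 4; Draft in day 5; Handover in day 3; Audit in day 7; Triage in day 8; Research in day 2; Package in day 6.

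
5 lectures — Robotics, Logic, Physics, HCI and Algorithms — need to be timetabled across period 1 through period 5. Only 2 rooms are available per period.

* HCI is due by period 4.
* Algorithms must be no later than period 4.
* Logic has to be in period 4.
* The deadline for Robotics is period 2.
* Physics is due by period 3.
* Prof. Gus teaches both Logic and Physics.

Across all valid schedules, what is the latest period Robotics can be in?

period 2

Robotics's own window allows nothing later than period 2.
Robotics at period 2 is achievable: Physics=period 1; Logic=period 4; Algorithms=period 2; Robotics=period 2; HCI=period 1.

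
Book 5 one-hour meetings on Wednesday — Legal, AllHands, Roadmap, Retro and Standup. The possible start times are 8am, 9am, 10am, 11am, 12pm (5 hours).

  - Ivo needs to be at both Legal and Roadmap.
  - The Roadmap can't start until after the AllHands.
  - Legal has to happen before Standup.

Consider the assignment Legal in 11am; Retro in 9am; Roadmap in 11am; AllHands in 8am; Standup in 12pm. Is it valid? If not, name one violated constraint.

No — it violates: Ivo needs to be at both Legal and Roadmap

Ivo needs to be at both Legal and Roadmap — violated.
The Roadmap can't start until after the AllHands — holds.
Legal has to happen before Standup — holds.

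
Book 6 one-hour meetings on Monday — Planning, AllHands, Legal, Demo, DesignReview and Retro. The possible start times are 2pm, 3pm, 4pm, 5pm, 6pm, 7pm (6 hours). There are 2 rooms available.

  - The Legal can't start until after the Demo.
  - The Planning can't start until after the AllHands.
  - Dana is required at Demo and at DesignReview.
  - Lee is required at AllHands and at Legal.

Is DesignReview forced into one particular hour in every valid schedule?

No

DesignReview can be 2pm (e.g. Planning in 3pm; DesignReview in 2pm; Demo in 3pm; Legal in 4pm; AllHands in 2pm; Retro in 4pm) or 3pm (e.g. Legal=4pm; DesignReview=3pm; Retro=4pm; Demo=2pm; Planning=3pm; AllHands=2pm).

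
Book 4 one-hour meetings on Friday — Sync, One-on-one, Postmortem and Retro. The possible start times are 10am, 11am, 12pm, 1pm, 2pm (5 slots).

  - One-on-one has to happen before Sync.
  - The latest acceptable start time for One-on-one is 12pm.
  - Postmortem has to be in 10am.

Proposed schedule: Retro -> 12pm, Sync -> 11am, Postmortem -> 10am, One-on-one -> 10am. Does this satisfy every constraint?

Yes, all constraints hold

The latest acceptable start time for One-on-one is 12pm — holds.
Postmortem has to be in 10am — holds.
One-on-one has to happen before Sync — holds.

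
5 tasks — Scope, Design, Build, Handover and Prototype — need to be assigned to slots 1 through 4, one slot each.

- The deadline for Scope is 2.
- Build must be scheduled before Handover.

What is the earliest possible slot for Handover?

Precedence pushes Handover to at least 2.
Handover at 2 is achievable: Design -> 1; Handover -> 2; Prototype -> 1; Scope -> 1; Build -> 1.

2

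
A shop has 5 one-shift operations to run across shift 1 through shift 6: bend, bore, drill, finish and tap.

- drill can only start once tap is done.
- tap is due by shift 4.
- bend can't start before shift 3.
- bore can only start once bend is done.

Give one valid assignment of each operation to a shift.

finish=shift 1, bend=shift 3, drill=shift 2, bore=shift 4, tap=shift 1

Checking: tap(shift 1) before drill(shift 2); bend(shift 3) before bore(shift 4); tap=shift 1 in [shift 1,shift 4]; bend=shift 3 in [shift 3,shift 6].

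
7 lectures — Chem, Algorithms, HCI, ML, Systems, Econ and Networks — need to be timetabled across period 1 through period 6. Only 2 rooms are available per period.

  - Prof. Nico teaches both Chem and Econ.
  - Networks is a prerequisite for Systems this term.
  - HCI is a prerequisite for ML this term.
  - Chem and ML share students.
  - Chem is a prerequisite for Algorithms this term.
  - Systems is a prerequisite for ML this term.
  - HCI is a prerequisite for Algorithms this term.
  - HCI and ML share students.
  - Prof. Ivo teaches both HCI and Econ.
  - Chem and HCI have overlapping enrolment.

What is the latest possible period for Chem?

period 5

Downstream work caps Chem at period 5.
Chem at period 5 is achievable: Econ in period 2, HCI in period 1, ML in period 3, Systems in period 2, Networks in period 1, Algorithms in period 6, Chem in period 5.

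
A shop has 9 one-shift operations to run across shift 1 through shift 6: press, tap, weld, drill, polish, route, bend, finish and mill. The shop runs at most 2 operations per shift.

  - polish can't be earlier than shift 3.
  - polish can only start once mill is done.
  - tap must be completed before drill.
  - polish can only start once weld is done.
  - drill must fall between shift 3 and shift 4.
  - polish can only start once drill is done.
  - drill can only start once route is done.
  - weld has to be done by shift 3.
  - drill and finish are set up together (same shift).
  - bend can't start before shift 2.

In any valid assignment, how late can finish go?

Finish must be in the same shift as drill, which can't be before shift 3, so finish is at least shift 3; finish must be in the same shift as drill, which can't be after shift 4, so finish is at most shift 4.
finish at shift 4 is achievable: weld -> shift 1; drill -> shift 4; mill -> shift 3; tap -> shift 1; route -> shift 2; polish -> shift 5; finish -> shift 4; press -> shift 3; bend -> shift 2.

shift 4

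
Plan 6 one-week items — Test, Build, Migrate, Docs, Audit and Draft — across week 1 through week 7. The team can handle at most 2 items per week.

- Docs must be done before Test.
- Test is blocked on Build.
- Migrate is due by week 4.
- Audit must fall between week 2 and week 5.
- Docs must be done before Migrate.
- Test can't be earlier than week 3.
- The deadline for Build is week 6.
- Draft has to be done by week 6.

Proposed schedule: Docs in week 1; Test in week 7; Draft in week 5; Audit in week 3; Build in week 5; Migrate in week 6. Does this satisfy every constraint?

The deadline for Build is week 6 — holds.
Docs must be done before Test — holds.
Docs must be done before Migrate — holds.
The team can handle at most 2 items per week — holds.
Draft has to be done by week 6 — holds.
Test is blocked on Build — holds.
Test can't be earlier than week 3 — holds.
Audit must fall between week 2 and week 5 — holds.
Migrate is due by week 4 — violated.

No — it violates: Migrate is due by week 4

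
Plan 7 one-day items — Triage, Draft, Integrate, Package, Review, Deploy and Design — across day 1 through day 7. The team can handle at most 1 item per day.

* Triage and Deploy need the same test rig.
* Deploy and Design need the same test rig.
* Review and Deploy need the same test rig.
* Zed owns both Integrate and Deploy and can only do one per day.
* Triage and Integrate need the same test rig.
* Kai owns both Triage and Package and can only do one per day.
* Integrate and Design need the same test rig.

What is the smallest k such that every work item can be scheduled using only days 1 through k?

7

With at most 1 per day and 7 work items, at least 7 days are needed.
7 works (last occupied day: day 7): for example Draft in day 2, Integrate in day 3, Package in day 4, Review in day 5, Design in day 7, Triage in day 1, Deploy in day 6.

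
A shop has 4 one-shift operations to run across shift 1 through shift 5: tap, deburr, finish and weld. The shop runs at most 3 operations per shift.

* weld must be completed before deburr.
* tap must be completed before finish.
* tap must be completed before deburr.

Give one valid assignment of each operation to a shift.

weld in shift 1; finish in shift 2; tap in shift 1; deburr in shift 2

Checking: tap(shift 1) before finish(shift 2); weld(shift 1) before deburr(shift 2); tap(shift 1) before deburr(shift 2); max 2 per shift (cap 3).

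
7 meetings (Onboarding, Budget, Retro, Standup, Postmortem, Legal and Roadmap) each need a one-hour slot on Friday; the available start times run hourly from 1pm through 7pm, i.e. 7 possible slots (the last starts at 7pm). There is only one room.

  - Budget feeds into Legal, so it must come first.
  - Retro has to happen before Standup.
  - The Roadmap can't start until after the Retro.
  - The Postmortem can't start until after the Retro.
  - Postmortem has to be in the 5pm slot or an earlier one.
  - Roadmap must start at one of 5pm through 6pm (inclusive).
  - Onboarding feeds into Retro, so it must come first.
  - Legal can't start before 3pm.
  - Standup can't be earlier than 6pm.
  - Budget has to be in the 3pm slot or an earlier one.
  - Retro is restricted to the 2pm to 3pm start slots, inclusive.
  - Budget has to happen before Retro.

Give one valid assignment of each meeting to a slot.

Onboarding=2pm; Postmortem=4pm; Roadmap=5pm; Standup=6pm; Budget=1pm; Legal=7pm; Retro=3pm

Checking: Budget(1pm) before Legal(7pm); Onboarding(2pm) before Retro(3pm); Retro(3pm) before Postmortem(4pm); Retro(3pm) before Roadmap(5pm); Retro(3pm) before Standup(6pm); Budget(1pm) before Retro(3pm); Postmortem=4pm in [1pm,5pm]; Standup=6pm in [6pm,7pm]; Roadmap=5pm in [5pm,6pm]; Retro=3pm in [2pm,3pm]; Budget=1pm in [1pm,3pm]; Legal=7pm in [3pm,7pm]; max 1 per slot (cap 1).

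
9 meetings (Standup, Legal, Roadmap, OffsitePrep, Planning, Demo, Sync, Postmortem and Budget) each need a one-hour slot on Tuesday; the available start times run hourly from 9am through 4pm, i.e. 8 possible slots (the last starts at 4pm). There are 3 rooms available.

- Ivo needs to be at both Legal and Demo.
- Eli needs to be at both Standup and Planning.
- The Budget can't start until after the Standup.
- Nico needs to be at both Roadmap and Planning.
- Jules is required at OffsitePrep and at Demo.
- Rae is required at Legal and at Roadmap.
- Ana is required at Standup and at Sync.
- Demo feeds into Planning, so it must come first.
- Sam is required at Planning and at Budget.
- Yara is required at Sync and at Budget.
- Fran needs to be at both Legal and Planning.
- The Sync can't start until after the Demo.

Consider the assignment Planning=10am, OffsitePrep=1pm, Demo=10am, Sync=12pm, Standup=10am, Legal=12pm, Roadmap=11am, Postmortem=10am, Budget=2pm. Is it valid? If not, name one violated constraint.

No. Eli needs to be at both Standup and Planning is not satisfied.

Nico needs to be at both Roadmap and Planning — holds.
Fran needs to be at both Legal and Planning — holds.
The Budget can't start until after the Standup — holds.
Ana is required at Standup and at Sync — holds.
The Sync can't start until after the Demo — holds.
Jules is required at OffsitePrep and at Demo — holds.
Eli needs to be at both Standup and Planning — violated.
Demo feeds into Planning, so it must come first — violated.
Yara is required at Sync and at Budget — holds.
Rae is required at Legal and at Roadmap — holds.
Sam is required at Planning and at Budget — holds.
There are 3 rooms available — violated.
Ivo needs to be at both Legal and Demo — holds.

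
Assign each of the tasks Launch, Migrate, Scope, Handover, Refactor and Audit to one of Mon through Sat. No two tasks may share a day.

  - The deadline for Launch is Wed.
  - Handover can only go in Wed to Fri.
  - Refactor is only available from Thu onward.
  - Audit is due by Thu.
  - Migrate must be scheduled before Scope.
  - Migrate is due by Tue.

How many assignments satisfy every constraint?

23

Splitting on Launch: it can be Mon (7), Tue (7), Wed (9). Listing each branch's schedules as (Migrate, Scope, Handover, Refactor, Audit):
Launch=Mon: (Tue,Wed,Fri,Sat,Thu) (Tue,Thu,Fri,Sat,Wed) (Tue,Fri,Wed,Sat,Thu) (Tue,Fri,Thu,Sat,Wed) (Tue,Sat,Wed,Fri,Thu) (Tue,Sat,Thu,Fri,Wed) (Tue,Sat,Fri,Thu,Wed) — 7.
Launch=Tue: (Mon,Wed,Fri,Sat,Thu) (Mon,Thu,Fri,Sat,Wed) (Mon,Fri,Wed,Sat,Thu) (Mon,Fri,Thu,Sat,Wed) (Mon,Sat,Wed,Fri,Thu) (Mon,Sat,Thu,Fri,Wed) (Mon,Sat,Fri,Thu,Wed) — 7.
Launch=Wed: (Mon,Tue,Fri,Sat,Thu) (Mon,Thu,Fri,Sat,Tue) (Mon,Fri,Thu,Sat,Tue) (Mon,Sat,Thu,Fri,Tue) (Mon,Sat,Fri,Thu,Tue) (Tue,Thu,Fri,Sat,Mon) (Tue,Fri,Thu,Sat,Mon) (Tue,Sat,Thu,Fri,Mon) (Tue,Sat,Fri,Thu,Mon) — 9.
Summing: 7 + 7 + 9 = 23.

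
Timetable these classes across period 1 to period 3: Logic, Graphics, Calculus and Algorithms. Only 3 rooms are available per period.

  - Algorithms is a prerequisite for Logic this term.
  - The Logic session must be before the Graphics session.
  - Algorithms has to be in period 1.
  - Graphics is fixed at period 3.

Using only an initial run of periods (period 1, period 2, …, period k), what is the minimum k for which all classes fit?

The precedence chain requires at least 3 distinct periods.
With at most 3 per period and 4 classes, at least 2 periods are needed.
3 works (last occupied period: period 3): for example Logic=period 2; Graphics=period 3; Algorithms=period 1; Calculus=period 1.

3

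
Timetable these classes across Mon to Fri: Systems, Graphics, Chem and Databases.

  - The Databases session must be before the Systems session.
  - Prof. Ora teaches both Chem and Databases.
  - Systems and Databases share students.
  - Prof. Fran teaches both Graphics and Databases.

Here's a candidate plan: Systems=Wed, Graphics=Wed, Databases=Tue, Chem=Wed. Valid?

Yes

The Databases session must be before the Systems session — holds.
Systems and Databases share students — holds.
Prof. Ora teaches both Chem and Databases — holds.
Prof. Fran teaches both Graphics and Databases — holds.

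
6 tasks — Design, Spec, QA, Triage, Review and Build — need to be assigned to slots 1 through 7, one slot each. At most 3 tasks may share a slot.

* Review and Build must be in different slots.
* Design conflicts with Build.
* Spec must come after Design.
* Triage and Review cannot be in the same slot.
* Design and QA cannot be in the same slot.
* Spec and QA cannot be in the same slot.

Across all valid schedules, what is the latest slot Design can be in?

6

Downstream work caps Design at 6.
Design at 6 is achievable: Review=2; Design=6; Build=1; Spec=7; Triage=1; QA=1.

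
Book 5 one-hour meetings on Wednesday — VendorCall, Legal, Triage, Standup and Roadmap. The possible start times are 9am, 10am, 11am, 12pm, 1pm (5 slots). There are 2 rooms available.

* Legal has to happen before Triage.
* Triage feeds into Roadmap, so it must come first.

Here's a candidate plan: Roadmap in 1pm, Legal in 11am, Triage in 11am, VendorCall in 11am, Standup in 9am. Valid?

Legal has to happen before Triage — violated.
Triage feeds into Roadmap, so it must come first — holds.
There are 2 rooms available — violated.

No. There are 2 rooms available is not satisfied.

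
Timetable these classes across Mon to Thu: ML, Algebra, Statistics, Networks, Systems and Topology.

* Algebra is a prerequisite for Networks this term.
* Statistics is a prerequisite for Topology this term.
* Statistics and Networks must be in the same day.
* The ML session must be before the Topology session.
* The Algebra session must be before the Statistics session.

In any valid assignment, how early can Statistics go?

Tue

Precedence pushes Statistics to at least Tue; downstream work caps Statistics at Wed.
Statistics at Tue is achievable: Networks -> Tue; Algebra -> Mon; Systems -> Mon; ML -> Mon; Topology -> Wed; Statistics -> Tue.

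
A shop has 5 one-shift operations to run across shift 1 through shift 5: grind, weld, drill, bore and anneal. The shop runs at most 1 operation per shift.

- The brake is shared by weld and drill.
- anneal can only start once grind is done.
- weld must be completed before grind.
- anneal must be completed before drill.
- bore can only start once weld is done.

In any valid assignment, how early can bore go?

shift 2

Precedence pushes bore to at least shift 2.
bore at shift 2 is achievable: drill -> shift 5, grind -> shift 3, anneal -> shift 4, bore -> shift 2, weld -> shift 1.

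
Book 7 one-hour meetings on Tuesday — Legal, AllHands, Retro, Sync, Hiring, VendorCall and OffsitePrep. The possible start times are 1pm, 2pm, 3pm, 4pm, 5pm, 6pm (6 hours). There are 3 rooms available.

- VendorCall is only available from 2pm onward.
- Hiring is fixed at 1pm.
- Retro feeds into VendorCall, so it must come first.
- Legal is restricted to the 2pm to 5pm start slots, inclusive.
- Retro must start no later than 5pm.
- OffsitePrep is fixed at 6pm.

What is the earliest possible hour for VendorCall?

VendorCall is available from 2pm.
VendorCall at 2pm is achievable: VendorCall -> 2pm, OffsitePrep -> 6pm, Hiring -> 1pm, Legal -> 2pm, Retro -> 1pm, Sync -> 2pm, AllHands -> 1pm.

2pm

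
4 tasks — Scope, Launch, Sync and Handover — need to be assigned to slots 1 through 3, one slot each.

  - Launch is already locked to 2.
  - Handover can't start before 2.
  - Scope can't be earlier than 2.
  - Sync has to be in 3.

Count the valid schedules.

4

Enumerating: Launch=2; Handover=2; Scope=2; Sync=3 | Sync -> 3; Scope -> 2; Handover -> 3; Launch -> 2 | Handover=2; Sync=3; Scope=3; Launch=2 | Scope=3; Sync=3; Launch=2; Handover=3.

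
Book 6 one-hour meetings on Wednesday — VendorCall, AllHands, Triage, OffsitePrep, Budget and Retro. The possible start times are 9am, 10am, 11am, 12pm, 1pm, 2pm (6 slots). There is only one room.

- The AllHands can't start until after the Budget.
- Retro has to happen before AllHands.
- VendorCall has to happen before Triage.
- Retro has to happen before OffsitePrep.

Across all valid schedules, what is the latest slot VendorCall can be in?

Downstream work caps VendorCall at 1pm.
VendorCall at 1pm is achievable: Triage=2pm, Retro=9am, Budget=10am, VendorCall=1pm, AllHands=11am, OffsitePrep=12pm.

1pm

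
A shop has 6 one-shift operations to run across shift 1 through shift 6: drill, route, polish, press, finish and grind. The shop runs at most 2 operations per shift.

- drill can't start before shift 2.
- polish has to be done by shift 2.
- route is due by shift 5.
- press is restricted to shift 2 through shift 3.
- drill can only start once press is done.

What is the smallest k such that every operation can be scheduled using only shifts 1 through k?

3

The precedence chain requires at least 2 distinct shifts.
With at most 2 per shift and 6 operations, at least 3 shifts are needed.
Propagating the time windows through the other constraints, drill can't land before shift 3, so the schedule must run through at least shift 3.
3 works (last occupied shift: shift 3): for example finish in shift 2; drill in shift 3; route in shift 1; polish in shift 1; grind in shift 3; press in shift 2.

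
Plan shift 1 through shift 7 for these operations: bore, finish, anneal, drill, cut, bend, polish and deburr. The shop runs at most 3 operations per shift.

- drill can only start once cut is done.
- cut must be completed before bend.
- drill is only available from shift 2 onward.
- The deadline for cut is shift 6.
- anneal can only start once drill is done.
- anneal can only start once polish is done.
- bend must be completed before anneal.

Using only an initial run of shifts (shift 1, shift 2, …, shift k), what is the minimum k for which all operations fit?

The precedence chain requires at least 3 distinct shifts.
With at most 3 per shift and 8 operations, at least 3 shifts are needed.
3 works (last occupied shift: shift 3): for example finish -> shift 2; bore -> shift 1; cut -> shift 1; polish -> shift 1; anneal -> shift 3; deburr -> shift 3; drill -> shift 2; bend -> shift 2.

3 shifts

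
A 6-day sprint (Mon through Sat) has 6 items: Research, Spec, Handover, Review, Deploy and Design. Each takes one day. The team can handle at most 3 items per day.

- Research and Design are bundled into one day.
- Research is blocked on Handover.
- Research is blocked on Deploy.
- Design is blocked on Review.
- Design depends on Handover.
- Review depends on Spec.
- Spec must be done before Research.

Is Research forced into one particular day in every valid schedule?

No

Research can be Wed (e.g. Review=Tue, Research=Wed, Spec=Mon, Design=Wed, Deploy=Mon, Handover=Mon) or Thu (e.g. Handover -> Mon, Spec -> Mon, Review -> Tue, Research -> Thu, Design -> Thu, Deploy -> Mon).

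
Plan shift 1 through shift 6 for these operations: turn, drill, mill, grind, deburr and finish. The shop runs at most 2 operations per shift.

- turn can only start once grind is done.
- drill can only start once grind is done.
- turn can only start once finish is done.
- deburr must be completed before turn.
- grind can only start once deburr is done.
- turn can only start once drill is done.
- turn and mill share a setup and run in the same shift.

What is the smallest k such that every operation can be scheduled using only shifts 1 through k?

The precedence chain requires at least 4 distinct shifts.
With at most 2 per shift and 6 operations, at least 3 shifts are needed.
4 works (last occupied shift: shift 4): for example finish=shift 1; grind=shift 2; mill=shift 4; turn=shift 4; drill=shift 3; deburr=shift 1.

4 shifts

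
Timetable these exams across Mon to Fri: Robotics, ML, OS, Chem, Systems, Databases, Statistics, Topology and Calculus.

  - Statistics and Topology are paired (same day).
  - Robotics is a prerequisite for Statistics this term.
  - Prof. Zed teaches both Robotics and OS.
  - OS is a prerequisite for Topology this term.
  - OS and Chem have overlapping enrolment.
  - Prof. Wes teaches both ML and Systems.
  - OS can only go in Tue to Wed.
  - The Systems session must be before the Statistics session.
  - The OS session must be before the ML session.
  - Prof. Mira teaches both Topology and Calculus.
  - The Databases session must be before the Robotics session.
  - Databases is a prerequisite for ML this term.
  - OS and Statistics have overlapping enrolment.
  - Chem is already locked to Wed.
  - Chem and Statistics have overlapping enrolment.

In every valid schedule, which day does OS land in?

Tue

OS's window is Tue–Wed.
Chem is fixed at Wed, and OS can't share a day with Chem.
So OS must be Tue.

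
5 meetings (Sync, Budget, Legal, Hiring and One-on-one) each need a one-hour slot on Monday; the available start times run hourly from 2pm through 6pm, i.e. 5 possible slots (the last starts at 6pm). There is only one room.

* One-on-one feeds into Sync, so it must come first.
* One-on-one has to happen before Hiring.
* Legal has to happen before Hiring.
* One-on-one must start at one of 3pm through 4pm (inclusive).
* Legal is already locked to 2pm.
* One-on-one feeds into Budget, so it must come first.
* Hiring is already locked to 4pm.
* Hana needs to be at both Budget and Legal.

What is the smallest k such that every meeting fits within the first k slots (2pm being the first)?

The precedence chain requires at least 2 distinct slots.
With at most 1 per slot and 5 meetings, at least 5 slots are needed.
Hiring can't be placed before 4pm — that is slot 3 counting from 2pm — so the schedule must run through at least 3 slots.
5 works (last occupied slot: 6pm): for example Sync in 5pm; Hiring in 4pm; Legal in 2pm; One-on-one in 3pm; Budget in 6pm.

5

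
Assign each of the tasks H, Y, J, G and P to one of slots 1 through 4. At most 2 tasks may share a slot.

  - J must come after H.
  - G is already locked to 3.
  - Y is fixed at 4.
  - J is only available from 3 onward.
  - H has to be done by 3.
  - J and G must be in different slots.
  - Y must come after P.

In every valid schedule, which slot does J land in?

J's window is 3–4.
G is fixed at 3, and J can't share a slot with G.
So J must be 4.

4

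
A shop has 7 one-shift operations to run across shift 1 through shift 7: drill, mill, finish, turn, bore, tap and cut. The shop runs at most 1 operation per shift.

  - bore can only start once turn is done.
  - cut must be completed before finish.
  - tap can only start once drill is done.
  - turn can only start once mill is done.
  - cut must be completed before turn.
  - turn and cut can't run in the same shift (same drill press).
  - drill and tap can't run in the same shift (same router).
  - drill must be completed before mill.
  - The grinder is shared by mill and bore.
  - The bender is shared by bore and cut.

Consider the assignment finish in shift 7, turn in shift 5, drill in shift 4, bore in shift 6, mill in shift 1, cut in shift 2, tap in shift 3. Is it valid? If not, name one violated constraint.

cut must be completed before turn — holds.
cut must be completed before finish — holds.
tap can only start once drill is done — violated.
The bender is shared by bore and cut — holds.
drill and tap can't run in the same shift (same router) — holds.
turn and cut can't run in the same shift (same drill press) — holds.
drill must be completed before mill — violated.
The shop runs at most 1 operation per shift — holds.
bore can only start once turn is done — holds.
turn can only start once mill is done — holds.
The grinder is shared by mill and bore — holds.

No. drill must be completed before mill is not satisfied.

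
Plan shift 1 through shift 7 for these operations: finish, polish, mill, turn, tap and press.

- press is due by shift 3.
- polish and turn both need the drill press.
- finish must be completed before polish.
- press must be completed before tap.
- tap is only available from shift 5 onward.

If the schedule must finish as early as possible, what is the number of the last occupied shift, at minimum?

5

The precedence chain requires at least 2 distinct shifts.
tap can't be placed before shift 5, so the schedule must run through at least shift 5.
5 works (last occupied shift: shift 5): for example turn -> shift 1, polish -> shift 2, mill -> shift 1, finish -> shift 1, tap -> shift 5, press -> shift 1.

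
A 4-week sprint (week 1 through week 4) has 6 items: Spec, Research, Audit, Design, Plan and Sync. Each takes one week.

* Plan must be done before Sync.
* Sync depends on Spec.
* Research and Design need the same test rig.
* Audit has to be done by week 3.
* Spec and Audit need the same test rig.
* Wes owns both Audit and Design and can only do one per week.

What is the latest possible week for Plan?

week 3

Downstream work caps Plan at week 3.
Plan at week 3 is achievable: Sync=week 4; Audit=week 1; Spec=week 2; Plan=week 3; Design=week 2; Research=week 1.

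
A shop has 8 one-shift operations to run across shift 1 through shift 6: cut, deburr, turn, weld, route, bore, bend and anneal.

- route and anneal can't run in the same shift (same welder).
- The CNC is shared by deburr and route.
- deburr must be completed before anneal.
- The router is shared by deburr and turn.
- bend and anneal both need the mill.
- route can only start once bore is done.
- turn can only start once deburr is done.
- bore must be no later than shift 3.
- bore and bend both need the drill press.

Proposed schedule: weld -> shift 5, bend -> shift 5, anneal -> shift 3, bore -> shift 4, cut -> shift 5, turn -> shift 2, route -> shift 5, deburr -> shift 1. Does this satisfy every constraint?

Invalid. bore must be no later than shift 3.

route can only start once bore is done — holds.
bore and bend both need the drill press — holds.
The CNC is shared by deburr and route — holds.
route and anneal can't run in the same shift (same welder) — holds.
deburr must be completed before anneal — holds.
bend and anneal both need the mill — holds.
The router is shared by deburr and turn — holds.
bore must be no later than shift 3 — violated.
turn can only start once deburr is done — holds.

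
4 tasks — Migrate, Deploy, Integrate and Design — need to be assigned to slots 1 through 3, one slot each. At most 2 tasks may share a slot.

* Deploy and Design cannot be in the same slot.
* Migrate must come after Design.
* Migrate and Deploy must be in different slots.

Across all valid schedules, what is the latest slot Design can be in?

2

Downstream work caps Design at 2.
Design at 2 is achievable: Migrate in 3; Integrate in 1; Deploy in 1; Design in 2.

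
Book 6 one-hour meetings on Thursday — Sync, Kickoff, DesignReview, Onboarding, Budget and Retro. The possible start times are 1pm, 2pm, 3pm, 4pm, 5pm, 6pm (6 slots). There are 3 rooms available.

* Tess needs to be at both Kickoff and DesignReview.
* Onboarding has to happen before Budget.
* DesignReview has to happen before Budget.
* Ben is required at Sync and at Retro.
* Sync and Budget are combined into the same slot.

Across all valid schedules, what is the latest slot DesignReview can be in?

5pm

Downstream work caps DesignReview at 5pm.
DesignReview at 5pm is achievable: Budget -> 6pm; DesignReview -> 5pm; Sync -> 6pm; Retro -> 1pm; Onboarding -> 1pm; Kickoff -> 1pm.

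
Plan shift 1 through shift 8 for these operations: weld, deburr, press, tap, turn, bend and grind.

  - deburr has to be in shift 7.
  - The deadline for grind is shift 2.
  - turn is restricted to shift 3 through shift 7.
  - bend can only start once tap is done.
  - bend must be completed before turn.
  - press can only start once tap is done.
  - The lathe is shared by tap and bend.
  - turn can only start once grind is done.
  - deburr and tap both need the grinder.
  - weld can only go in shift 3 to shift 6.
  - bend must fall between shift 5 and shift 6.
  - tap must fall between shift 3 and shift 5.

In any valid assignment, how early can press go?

Precedence pushes press to at least shift 4.
press at shift 4 is achievable: press in shift 4; weld in shift 3; turn in shift 6; deburr in shift 7; grind in shift 1; bend in shift 5; tap in shift 3.

shift 4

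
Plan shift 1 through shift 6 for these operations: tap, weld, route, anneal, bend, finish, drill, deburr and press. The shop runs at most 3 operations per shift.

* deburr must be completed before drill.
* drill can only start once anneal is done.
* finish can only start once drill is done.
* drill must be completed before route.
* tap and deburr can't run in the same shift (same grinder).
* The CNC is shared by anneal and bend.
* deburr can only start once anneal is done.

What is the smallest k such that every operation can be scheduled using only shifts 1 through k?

The precedence chain requires at least 4 distinct shifts.
With at most 3 per shift and 9 operations, at least 3 shifts are needed.
4 works (last occupied shift: shift 4): for example press in shift 2, route in shift 4, anneal in shift 1, deburr in shift 2, tap in shift 1, finish in shift 4, weld in shift 1, bend in shift 2, drill in shift 3.

4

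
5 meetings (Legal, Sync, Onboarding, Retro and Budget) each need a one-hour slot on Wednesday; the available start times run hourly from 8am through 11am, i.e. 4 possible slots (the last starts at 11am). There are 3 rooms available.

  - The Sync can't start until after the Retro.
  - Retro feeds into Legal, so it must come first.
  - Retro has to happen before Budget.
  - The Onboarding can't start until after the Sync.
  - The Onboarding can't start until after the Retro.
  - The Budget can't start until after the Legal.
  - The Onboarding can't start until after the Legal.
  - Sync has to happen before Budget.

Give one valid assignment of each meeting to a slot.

Onboarding -> 10am, Retro -> 8am, Legal -> 9am, Budget -> 10am, Sync -> 9am

Checking: Legal(9am) before Onboarding(10am); Retro(8am) before Budget(10am); Retro(8am) before Onboarding(10am); Sync(9am) before Budget(10am); Retro(8am) before Sync(9am); Retro(8am) before Legal(9am); Legal(9am) before Budget(10am); Sync(9am) before Onboarding(10am); max 2 per slot (cap 3).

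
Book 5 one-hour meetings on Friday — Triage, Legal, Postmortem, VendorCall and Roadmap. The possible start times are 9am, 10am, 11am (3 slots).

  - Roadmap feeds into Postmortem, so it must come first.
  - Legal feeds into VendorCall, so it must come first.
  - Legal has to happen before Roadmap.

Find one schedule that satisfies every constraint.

Legal in 9am, Roadmap in 10am, VendorCall in 10am, Triage in 9am, Postmortem in 11am

Checking: Legal(9am) before VendorCall(10am); Legal(9am) before Roadmap(10am); Roadmap(10am) before Postmortem(11am).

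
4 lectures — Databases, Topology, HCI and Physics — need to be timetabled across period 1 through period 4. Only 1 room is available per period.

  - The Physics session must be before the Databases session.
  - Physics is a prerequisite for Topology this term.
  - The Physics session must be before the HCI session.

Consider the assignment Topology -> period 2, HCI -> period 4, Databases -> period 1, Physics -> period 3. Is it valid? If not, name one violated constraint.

Only 1 room is available per period — holds.
The Physics session must be before the Databases session — violated.
The Physics session must be before the HCI session — holds.
Physics is a prerequisite for Topology this term — violated.

No — it violates: The Physics session must be before the Databases session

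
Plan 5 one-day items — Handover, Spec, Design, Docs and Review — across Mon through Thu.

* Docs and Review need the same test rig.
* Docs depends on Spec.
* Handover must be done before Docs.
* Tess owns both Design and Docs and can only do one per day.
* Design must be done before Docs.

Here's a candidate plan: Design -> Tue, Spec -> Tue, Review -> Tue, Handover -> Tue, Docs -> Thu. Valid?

Tess owns both Design and Docs and can only do one per day — holds.
Handover must be done before Docs — holds.
Docs and Review need the same test rig — holds.
Design must be done before Docs — holds.
Docs depends on Spec — holds.

Valid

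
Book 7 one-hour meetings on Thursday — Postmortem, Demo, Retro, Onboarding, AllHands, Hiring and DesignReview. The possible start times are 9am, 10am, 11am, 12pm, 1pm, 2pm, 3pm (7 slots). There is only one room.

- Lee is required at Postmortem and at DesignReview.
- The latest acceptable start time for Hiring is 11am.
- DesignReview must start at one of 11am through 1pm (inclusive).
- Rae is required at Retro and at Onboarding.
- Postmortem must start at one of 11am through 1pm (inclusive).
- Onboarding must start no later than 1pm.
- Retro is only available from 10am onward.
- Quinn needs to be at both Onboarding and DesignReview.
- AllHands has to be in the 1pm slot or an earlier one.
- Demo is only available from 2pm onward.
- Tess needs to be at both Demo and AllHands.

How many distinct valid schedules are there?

56

Splitting on Postmortem: it can be 11am (16), 12pm (20), 1pm (20). Listing each branch's schedules as (Demo, Retro, Onboarding, AllHands, Hiring, DesignReview):
Postmortem=11am: (2pm,3pm,9am,12pm,10am,1pm) (2pm,3pm,9am,1pm,10am,12pm) (2pm,3pm,10am,12pm,9am,1pm) (2pm,3pm,10am,1pm,9am,12pm) (2pm,3pm,12pm,9am,10am,1pm) (2pm,3pm,12pm,10am,9am,1pm) (2pm,3pm,1pm,9am,10am,12pm) (2pm,3pm,1pm,10am,9am,12pm) (3pm,2pm,9am,12pm,10am,1pm) (3pm,2pm,9am,1pm,10am,12pm) (3pm,2pm,10am,12pm,9am,1pm) (3pm,2pm,10am,1pm,9am,12pm) (3pm,2pm,12pm,9am,10am,1pm) (3pm,2pm,12pm,10am,9am,1pm) (3pm,2pm,1pm,9am,10am,12pm) (3pm,2pm,1pm,10am,9am,12pm) — 16.
Postmortem=12pm: (2pm,3pm,9am,10am,11am,1pm) (2pm,3pm,9am,11am,10am,1pm) (2pm,3pm,9am,1pm,10am,11am) (2pm,3pm,10am,9am,11am,1pm) (2pm,3pm,10am,11am,9am,1pm) (2pm,3pm,10am,1pm,9am,11am) (2pm,3pm,11am,9am,10am,1pm) (2pm,3pm,11am,10am,9am,1pm) (2pm,3pm,1pm,9am,10am,11am) (2pm,3pm,1pm,10am,9am,11am) (3pm,2pm,9am,10am,11am,1pm) (3pm,2pm,9am,11am,10am,1pm) (3pm,2pm,9am,1pm,10am,11am) (3pm,2pm,10am,9am,11am,1pm) (3pm,2pm,10am,11am,9am,1pm) (3pm,2pm,10am,1pm,9am,11am) (3pm,2pm,11am,9am,10am,1pm) (3pm,2pm,11am,10am,9am,1pm) (3pm,2pm,1pm,9am,10am,11am) (3pm,2pm,1pm,10am,9am,11am) — 20.
Postmortem=1pm: (2pm,3pm,9am,10am,11am,12pm) (2pm,3pm,9am,11am,10am,12pm) (2pm,3pm,9am,12pm,10am,11am) (2pm,3pm,10am,9am,11am,12pm) (2pm,3pm,10am,11am,9am,12pm) (2pm,3pm,10am,12pm,9am,11am) (2pm,3pm,11am,9am,10am,12pm) (2pm,3pm,11am,10am,9am,12pm) (2pm,3pm,12pm,9am,10am,11am) (2pm,3pm,12pm,10am,9am,11am) (3pm,2pm,9am,10am,11am,12pm) (3pm,2pm,9am,11am,10am,12pm) (3pm,2pm,9am,12pm,10am,11am) (3pm,2pm,10am,9am,11am,12pm) (3pm,2pm,10am,11am,9am,12pm) (3pm,2pm,10am,12pm,9am,11am) (3pm,2pm,11am,9am,10am,12pm) (3pm,2pm,11am,10am,9am,12pm) (3pm,2pm,12pm,9am,10am,11am) (3pm,2pm,12pm,10am,9am,11am) — 20.
Summing: 16 + 20 + 20 = 56.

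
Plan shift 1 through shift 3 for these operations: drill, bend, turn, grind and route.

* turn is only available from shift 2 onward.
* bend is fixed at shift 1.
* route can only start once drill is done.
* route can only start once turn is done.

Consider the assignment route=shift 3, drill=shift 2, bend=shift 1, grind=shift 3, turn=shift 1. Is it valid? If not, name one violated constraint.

No — it violates: turn is only available from shift 2 onward

route can only start once drill is done — holds.
route can only start once turn is done — holds.
bend is fixed at shift 1 — holds.
turn is only available from shift 2 onward — violated.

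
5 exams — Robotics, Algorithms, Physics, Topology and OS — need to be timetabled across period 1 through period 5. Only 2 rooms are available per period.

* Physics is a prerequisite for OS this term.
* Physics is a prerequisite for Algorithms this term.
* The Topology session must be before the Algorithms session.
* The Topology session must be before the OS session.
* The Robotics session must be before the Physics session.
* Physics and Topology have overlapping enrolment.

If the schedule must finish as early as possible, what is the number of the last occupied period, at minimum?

The precedence chain requires at least 3 distinct periods.
With at most 2 per period and 5 exams, at least 3 periods are needed.
3 works (last occupied period: period 3): for example Physics -> period 2; Algorithms -> period 3; OS -> period 3; Robotics -> period 1; Topology -> period 1.

period 3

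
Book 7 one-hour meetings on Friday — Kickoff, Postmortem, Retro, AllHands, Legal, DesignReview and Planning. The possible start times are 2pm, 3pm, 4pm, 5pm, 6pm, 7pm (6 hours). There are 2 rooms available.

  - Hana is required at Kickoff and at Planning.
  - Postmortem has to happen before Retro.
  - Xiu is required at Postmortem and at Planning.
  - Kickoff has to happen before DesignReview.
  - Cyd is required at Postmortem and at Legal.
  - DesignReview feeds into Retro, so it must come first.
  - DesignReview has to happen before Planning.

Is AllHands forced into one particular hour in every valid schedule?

AllHands can be 2pm (e.g. Kickoff=2pm; Legal=5pm; DesignReview=3pm; Planning=4pm; Retro=4pm; Postmortem=3pm; AllHands=2pm) or 3pm (e.g. DesignReview in 3pm, Postmortem in 2pm, Kickoff in 2pm, AllHands in 3pm, Retro in 4pm, Planning in 4pm, Legal in 5pm).

No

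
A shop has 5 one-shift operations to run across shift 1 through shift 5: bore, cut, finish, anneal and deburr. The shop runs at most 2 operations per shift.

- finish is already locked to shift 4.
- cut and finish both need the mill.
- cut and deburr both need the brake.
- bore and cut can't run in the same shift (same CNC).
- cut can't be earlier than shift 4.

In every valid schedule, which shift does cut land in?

shift 5

cut's window is shift 4–shift 5.
finish is fixed at shift 4, and cut can't share a shift with finish.
So cut must be shift 5.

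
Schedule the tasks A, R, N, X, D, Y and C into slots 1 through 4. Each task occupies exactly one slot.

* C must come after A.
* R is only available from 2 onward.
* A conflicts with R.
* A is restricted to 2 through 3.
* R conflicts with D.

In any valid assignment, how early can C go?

3

Precedence pushes C to at least 3.
C at 3 is achievable: R=3; X=1; N=1; A=2; D=1; Y=1; C=3.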